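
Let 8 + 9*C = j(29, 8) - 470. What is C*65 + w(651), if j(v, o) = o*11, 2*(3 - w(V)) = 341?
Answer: -17905/6 ≈ -2984.2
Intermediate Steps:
w(V) = -335/2 (w(V) = 3 - ½*341 = 3 - 341/2 = -335/2)
j(v, o) = 11*o
C = -130/3 (C = -8/9 + (11*8 - 470)/9 = -8/9 + (88 - 470)/9 = -8/9 + (⅑)*(-382) = -8/9 - 382/9 = -130/3 ≈ -43.333)
C*65 + w(651) = -130/3*65 - 335/2 = -8450/3 - 335/2 = -17905/6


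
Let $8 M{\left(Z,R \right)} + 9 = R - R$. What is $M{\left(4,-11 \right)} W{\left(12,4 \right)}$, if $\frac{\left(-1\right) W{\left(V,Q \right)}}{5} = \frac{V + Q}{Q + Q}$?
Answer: $\frac{45}{4} \approx 11.25$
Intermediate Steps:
$M{\left(Z,R \right)} = - \frac{9}{8}$ ($M{\left(Z,R \right)} = - \frac{9}{8} + \frac{R - R}{8} = - \frac{9}{8} + \frac{1}{8} \cdot 0 = - \frac{9}{8} + 0 = - \frac{9}{8}$)
$W{\left(V,Q \right)} = - \frac{5 \left(Q + V\right)}{2 Q}$ ($W{\left(V,Q \right)} = - 5 \frac{V + Q}{Q + Q} = - 5 \frac{Q + V}{2 Q} = - \frac{5 \left(Q + V\right)}{2 Q}$)
$M{\left(4,-11 \right)} W{\left(12,4 \right)} = - \frac{9 \frac{5 \left(\left(-1\right) 4 - 12\right)}{2 \cdot 4}}{8} = - \frac{9 \cdot \frac{5}{2} \cdot \frac{1}{4} \left(-4 - 12\right)}{8} = - \frac{9 \cdot \frac{5}{2} \cdot \frac{1}{4} \left(-16\right)}{8} = \left(- \frac{9}{8}\right) \left(-10\right) = \frac{45}{4}$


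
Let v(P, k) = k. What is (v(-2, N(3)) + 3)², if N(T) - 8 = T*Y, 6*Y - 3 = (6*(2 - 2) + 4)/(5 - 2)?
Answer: 6241/36 ≈ 173.36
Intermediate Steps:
Y = 13/18 (Y = ½ + ((6*(2 - 2) + 4)/(5 - 2))/6 = ½ + ((6*0 + 4)/3)/6 = ½ + ((0 + 4)*(⅓))/6 = ½ + (4*(⅓))/6 = ½ + (⅙)*(4/3) = ½ + 2/9 = 13/18 ≈ 0.72222)
N(T) = 8 + 13*T/18 (N(T) = 8 + T*(13/18) = 8 + 13*T/18)
(v(-2, N(3)) + 3)² = ((8 + (13/18)*3) + 3)² = ((8 + 13/6) + 3)² = (61/6 + 3)² = (79/6)² = 6241/36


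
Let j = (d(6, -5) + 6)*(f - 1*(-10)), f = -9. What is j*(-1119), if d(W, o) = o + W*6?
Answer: -41403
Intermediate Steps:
d(W, o) = o + 6*W
j = 37 (j = ((-5 + 6*6) + 6)*(-9 - 1*(-10)) = ((-5 + 36) + 6)*(-9 + 10) = (31 + 6)*1 = 37*1 = 37)
j*(-1119) = 37*(-1119) = -41403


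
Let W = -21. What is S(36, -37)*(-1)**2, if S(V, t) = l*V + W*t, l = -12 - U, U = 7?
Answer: 93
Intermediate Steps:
l = -19 (l = -12 - 1*7 = -12 - 7 = -19)
S(V, t) = -21*t - 19*V (S(V, t) = -19*V - 21*t = -21*t - 19*V)
S(36, -37)*(-1)**2 = (-21*(-37) - 19*36)*(-1)**2 = (777 - 684)*1 = 93*1 = 93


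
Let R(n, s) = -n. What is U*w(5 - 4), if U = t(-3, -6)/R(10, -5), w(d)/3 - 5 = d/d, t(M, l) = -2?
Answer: 18/5 ≈ 3.6000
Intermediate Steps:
w(d) = 18 (w(d) = 15 + 3*(d/d) = 15 + 3*1 = 15 + 3 = 18)
U = ⅕ (U = -2/((-1*10)) = -2/(-10) = -2*(-⅒) = ⅕ ≈ 0.20000)
U*w(5 - 4) = (⅕)*18 = 18/5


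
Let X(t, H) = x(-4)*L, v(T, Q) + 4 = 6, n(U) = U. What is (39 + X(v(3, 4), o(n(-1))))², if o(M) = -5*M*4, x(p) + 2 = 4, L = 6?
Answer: 2601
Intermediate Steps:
x(p) = 2 (x(p) = -2 + 4 = 2)
o(M) = -20*M
v(T, Q) = 2 (v(T, Q) = -4 + 6 = 2)
X(t, H) = 12 (X(t, H) = 2*6 = 12)
(39 + X(v(3, 4), o(n(-1))))² = (39 + 12)² = 51² = 2601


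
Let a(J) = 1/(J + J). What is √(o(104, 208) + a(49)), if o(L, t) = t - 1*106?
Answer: √19994/14 ≈ 10.100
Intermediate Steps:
a(J) = 1/(2*J)
o(L, t) = -106 + t (o(L, t) = t - 106 = -106 + t)
√(o(104, 208) + a(49)) = √((-106 + 208) + (½)/49) = √(102 + (½)*(1/49)) = √(102 + 1/98) = √(9997/98) = √19994/14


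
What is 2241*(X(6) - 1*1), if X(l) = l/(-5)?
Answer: -24651/5 ≈ -4930.2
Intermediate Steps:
X(l) = -l/5 (X(l) = l*(-1/5) = -l/5)
2241*(X(6) - 1*1) = 2241*(-1/5*6 - 1*1) = 2241*(-6/5 - 1) = 2241*(-11/5) = -24651/5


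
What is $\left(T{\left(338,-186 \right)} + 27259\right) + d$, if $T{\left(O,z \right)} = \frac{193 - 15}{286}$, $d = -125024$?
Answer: $- \frac{13980306}{143} \approx -97764.0$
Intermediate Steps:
$T{\left(O,z \right)} = \frac{89}{143}$ ($T{\left(O,z \right)} = 178 \cdot \frac{1}{286} = \frac{89}{143}$)
$\left(T{\left(338,-186 \right)} + 27259\right) + d = \left(\frac{89}{143} + 27259\right) - 125024 = \frac{3898126}{143} - 125024 = - \frac{13980306}{143}$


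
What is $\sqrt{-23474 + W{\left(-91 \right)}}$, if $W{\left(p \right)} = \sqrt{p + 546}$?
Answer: $\sqrt{-23474 + \sqrt{455}} \approx 153.14 i$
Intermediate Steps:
$W{\left(p \right)} = \sqrt{546 + p}$
$\sqrt{-23474 + W{\left(-91 \right)}} = \sqrt{-23474 + \sqrt{546 - 91}} = \sqrt{-23474 + \sqrt{455}}$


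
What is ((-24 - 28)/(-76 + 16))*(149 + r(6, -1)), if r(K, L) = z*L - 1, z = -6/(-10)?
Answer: 9581/75 ≈ 127.75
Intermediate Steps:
z = ⅗ (z = -6*(-⅒) = ⅗ ≈ 0.60000)
r(K, L) = -1 + 3*L/5 (r(K, L) = 3*L/5 - 1 = -1 + 3*L/5)
((-24 - 28)/(-76 + 16))*(149 + r(6, -1)) = ((-24 - 28)/(-76 + 16))*(149 + (-1 + (⅗)*(-1))) = (-52/(-60))*(149 + (-1 - ⅗)) = (-52*(-1/60))*(149 - 8/5) = (13/15)*(737/5) = 9581/75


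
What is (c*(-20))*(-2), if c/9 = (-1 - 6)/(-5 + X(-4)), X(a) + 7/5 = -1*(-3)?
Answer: 12600/17 ≈ 741.18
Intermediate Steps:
X(a) = 8/5 (X(a) = -7/5 - 1*(-3) = -7/5 + 3 = 8/5)
c = 315/17 (c = 9*((-1 - 6)/(-5 + 8/5)) = 9*(-7/(-17/5)) = 9*(-7*(-5/17)) = 9*(35/17) = 315/17 ≈ 18.529)
(c*(-20))*(-2) = ((315/17)*(-20))*(-2) = -6300/17*(-2) = 12600/17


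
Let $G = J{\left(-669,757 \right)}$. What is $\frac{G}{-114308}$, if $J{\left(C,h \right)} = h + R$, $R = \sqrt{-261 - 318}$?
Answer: $- \frac{757}{114308} - \frac{i \sqrt{579}}{114308} \approx -0.0066225 - 0.00021051 i$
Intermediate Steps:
$R = i \sqrt{579}$ ($R = \sqrt{-579} = i \sqrt{579} \approx 24.062 i$)
$J{\left(C,h \right)} = h + i \sqrt{579}$
$G = 757 + i \sqrt{579} \approx 757.0 + 24.062 i$
$\frac{G}{-114308} = \frac{757 + i \sqrt{579}}{-114308} = \left(757 + i \sqrt{579}\right) \left(- \frac{1}{114308}\right) = - \frac{757}{114308} - \frac{i \sqrt{579}}{114308}$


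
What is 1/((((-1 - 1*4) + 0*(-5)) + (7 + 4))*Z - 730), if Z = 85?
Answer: -1/220 ≈ -0.0045455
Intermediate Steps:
1/((((-1 - 1*4) + 0*(-5)) + (7 + 4))*Z - 730) = 1/((((-1 - 1*4) + 0*(-5)) + (7 + 4))*85 - 730) = 1/((((-1 - 4) + 0) + 11)*85 - 730) = 1/(((-5 + 0) + 11)*85 - 730) = 1/((-5 + 11)*85 - 730) = 1/(6*85 - 730) = 1/(510 - 730) = 1/(-220) = -1/220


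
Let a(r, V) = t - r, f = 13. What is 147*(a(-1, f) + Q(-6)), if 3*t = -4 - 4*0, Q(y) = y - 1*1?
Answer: -1078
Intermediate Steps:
Q(y) = -1 + y (Q(y) = y - 1 = -1 + y)
t = -4/3 (t = (-4 - 4*0)/3 = (-4 + 0)/3 = (⅓)*(-4) = -4/3 ≈ -1.3333)
a(r, V) = -4/3 - r
147*(a(-1, f) + Q(-6)) = 147*((-4/3 - 1*(-1)) + (-1 - 6)) = 147*((-4/3 + 1) - 7) = 147*(-⅓ - 7) = 147*(-22/3) = -1078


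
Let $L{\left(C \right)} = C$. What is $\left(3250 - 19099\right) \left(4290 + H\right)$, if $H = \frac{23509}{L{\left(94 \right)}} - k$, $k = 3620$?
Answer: $- \frac{1370764161}{94} \approx -1.4583 \cdot 10^{7}$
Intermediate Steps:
$H = - \frac{316771}{94}$ ($H = \frac{23509}{94} - 3620 = - \frac{316771}{94} \approx -3369.9$)
$\left(3250 - 19099\right) \left(4290 + H\right) = \left(3250 - 19099\right) \left(4290 - \frac{316771}{94}\right) = \left(-15849\right) \frac{86489}{94} = - \frac{1370764161}{94}$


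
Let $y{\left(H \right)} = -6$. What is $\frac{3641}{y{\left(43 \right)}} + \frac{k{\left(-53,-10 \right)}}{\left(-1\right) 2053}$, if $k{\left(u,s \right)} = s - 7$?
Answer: $- \frac{7474871}{12318} \approx -606.83$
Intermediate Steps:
$k{\left(u,s \right)} = -7 + s$ ($k{\left(u,s \right)} = s - 7 = -7 + s$)
$\frac{3641}{y{\left(43 \right)}} + \frac{k{\left(-53,-10 \right)}}{\left(-1\right) 2053} = \frac{3641}{-6} + \frac{-7 - 10}{\left(-1\right) 2053} = 3641 \left(- \frac{1}{6}\right) - \frac{17}{-2053} = - \frac{3641}{6} - - \frac{17}{2053} = - \frac{3641}{6} + \frac{17}{2053} = - \frac{7474871}{12318}$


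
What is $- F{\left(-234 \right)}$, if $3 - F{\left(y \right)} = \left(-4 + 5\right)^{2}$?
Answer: $-2$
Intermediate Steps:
$F{\left(y \right)} = 2$ ($F{\left(y \right)} = 3 - \left(-4 + 5\right)^{2} = 3 - 1^{2} = 3 - 1 = 2$)
$- F{\left(-234 \right)} = \left(-1\right) 2 = -2$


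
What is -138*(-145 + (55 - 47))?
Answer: 18906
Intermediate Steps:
-138*(-145 + (55 - 47)) = -138*(-145 + 8) = -138*(-137) = 18906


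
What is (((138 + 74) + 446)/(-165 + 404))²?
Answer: 432964/57121 ≈ 7.5798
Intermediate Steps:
(((138 + 74) + 446)/(-165 + 404))² = ((212 + 446)/239)² = (658*(1/239))² = (658/239)² = 432964/57121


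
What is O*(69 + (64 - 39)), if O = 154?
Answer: 14476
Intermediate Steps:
O*(69 + (64 - 39)) = 154*(69 + (64 - 39)) = 154*(69 + 25) = 154*94 = 14476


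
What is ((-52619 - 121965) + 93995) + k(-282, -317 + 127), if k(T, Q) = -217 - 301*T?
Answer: 4076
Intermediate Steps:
((-52619 - 121965) + 93995) + k(-282, -317 + 127) = ((-52619 - 121965) + 93995) + (-217 - 301*(-282)) = (-174584 + 93995) + (-217 + 84882) = -80589 + 84665 = 4076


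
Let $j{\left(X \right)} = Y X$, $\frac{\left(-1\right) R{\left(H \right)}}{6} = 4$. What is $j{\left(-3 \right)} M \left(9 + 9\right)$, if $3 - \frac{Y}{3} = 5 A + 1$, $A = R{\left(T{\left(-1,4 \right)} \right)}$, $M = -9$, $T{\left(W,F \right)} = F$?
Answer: $177876$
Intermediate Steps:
$R{\left(H \right)} = -24$ ($R{\left(H \right)} = \left(-6\right) 4 = -24$)
$A = -24$
$Y = 366$ ($Y = 9 - 3 \left(5 \left(-24\right) + 1\right) = 9 - 3 \left(-120 + 1\right) = 9 - -357 = 9 + 357 = 366$)
$j{\left(X \right)} = 366 X$
$j{\left(-3 \right)} M \left(9 + 9\right) = 366 \left(-3\right) \left(-9\right) \left(9 + 9\right) = \left(-1098\right) \left(-9\right) 18 = 9882 \cdot 18 = 177876$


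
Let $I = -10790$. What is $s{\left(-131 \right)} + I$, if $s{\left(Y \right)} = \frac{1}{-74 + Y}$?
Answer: $- \frac{2211951}{205} \approx -10790.0$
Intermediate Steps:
$s{\left(-131 \right)} + I = \frac{1}{-74 - 131} - 10790 = \frac{1}{-205} - 10790 = - \frac{1}{205} - 10790 = - \frac{2211951}{205}$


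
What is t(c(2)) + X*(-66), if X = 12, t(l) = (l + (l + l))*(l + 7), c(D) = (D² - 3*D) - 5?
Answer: -792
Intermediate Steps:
c(D) = -5 + D² - 3*D
t(l) = 3*l*(7 + l) (t(l) = (l + 2*l)*(7 + l) = (3*l)*(7 + l) = 3*l*(7 + l))
t(c(2)) + X*(-66) = 3*(-5 + 2² - 3*2)*(7 + (-5 + 2² - 3*2)) + 12*(-66) = 3*(-5 + 4 - 6)*(7 + (-5 + 4 - 6)) - 792 = 3*(-7)*(7 - 7) - 792 = 3*(-7)*0 - 792 = 0 - 792 = -792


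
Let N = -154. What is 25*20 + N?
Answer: 346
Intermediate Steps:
25*20 + N = 25*20 - 154 = 500 - 154 = 346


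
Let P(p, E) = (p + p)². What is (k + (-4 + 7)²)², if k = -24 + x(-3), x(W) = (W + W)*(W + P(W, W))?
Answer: 45369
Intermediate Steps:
P(p, E) = 4*p² (P(p, E) = (2*p)² = 4*p²)
x(W) = 2*W*(W + 4*W²) (x(W) = (W + W)*(W + 4*W²) = (2*W)*(W + 4*W²) = 2*W*(W + 4*W²))
k = -222 (k = -24 + (-3)²*(2 + 8*(-3)) = -24 + 9*(2 - 24) = -24 + 9*(-22) = -24 - 198 = -222)
(k + (-4 + 7)²)² = (-222 + (-4 + 7)²)² = (-222 + 3²)² = (-222 + 9)² = (-213)² = 45369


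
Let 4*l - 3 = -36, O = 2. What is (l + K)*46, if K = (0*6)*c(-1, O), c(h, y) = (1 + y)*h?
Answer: -759/2 ≈ -379.50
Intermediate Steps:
l = -33/4 (l = 3/4 + (1/4)*(-36) = 3/4 - 9 = -33/4 ≈ -8.2500)
c(h, y) = h*(1 + y)
K = 0 (K = (0*6)*(-(1 + 2)) = 0*(-1*3) = 0*(-3) = 0)
(l + K)*46 = (-33/4 + 0)*46 = -33/4*46 = -759/2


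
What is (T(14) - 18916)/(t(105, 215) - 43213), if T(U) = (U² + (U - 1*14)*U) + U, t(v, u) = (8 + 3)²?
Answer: 9353/21546 ≈ 0.43409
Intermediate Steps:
t(v, u) = 121 (t(v, u) = 11² = 121)
T(U) = U + U² + U*(-14 + U) (T(U) = (U² + (U - 14)*U) + U = (U² + (-14 + U)*U) + U = (U² + U*(-14 + U)) + U = U + U² + U*(-14 + U))
(T(14) - 18916)/(t(105, 215) - 43213) = (14*(-13 + 2*14) - 18916)/(121 - 43213) = (14*(-13 + 28) - 18916)/(-43092) = (14*15 - 18916)*(-1/43092) = (210 - 18916)*(-1/43092) = -18706*(-1/43092) = 9353/21546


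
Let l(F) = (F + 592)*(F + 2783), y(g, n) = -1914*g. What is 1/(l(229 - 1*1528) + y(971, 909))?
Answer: -1/2907682 ≈ -3.4392e-7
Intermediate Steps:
l(F) = (592 + F)*(2783 + F)
1/(l(229 - 1*1528) + y(971, 909)) = 1/((1647536 + (229 - 1*1528)² + 3375*(229 - 1*1528)) - 1914*971) = 1/((1647536 + (229 - 1528)² + 3375*(229 - 1528)) - 1858494) = 1/((1647536 + (-1299)² + 3375*(-1299)) - 1858494) = 1/((1647536 + 1687401 - 4384125) - 1858494) = 1/(-1049188 - 1858494) = 1/(-2907682) = -1/2907682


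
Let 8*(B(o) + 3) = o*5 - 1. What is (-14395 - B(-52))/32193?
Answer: -114875/257544 ≈ -0.44604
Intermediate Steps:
B(o) = -25/8 + 5*o/8 (B(o) = -3 + (o*5 - 1)/8 = -3 + (5*o - 1)/8 = -3 + (-1 + 5*o)/8 = -3 + (-⅛ + 5*o/8) = -25/8 + 5*o/8)
(-14395 - B(-52))/32193 = (-14395 - (-25/8 + (5/8)*(-52)))/32193 = (-14395 - (-25/8 - 65/2))*(1/32193) = (-14395 - 1*(-285/8))*(1/32193) = (-14395 + 285/8)*(1/32193) = -114875/8*1/32193 = -114875/257544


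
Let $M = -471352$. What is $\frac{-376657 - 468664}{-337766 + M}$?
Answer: $\frac{845321}{809118} \approx 1.0447$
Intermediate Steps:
$\frac{-376657 - 468664}{-337766 + M} = \frac{-376657 - 468664}{-337766 - 471352} = - \frac{845321}{-809118} = \left(-845321\right) \left(- \frac{1}{809118}\right) = \frac{845321}{809118}$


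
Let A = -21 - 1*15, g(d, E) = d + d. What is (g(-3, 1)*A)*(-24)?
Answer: -5184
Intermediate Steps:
g(d, E) = 2*d
A = -36 (A = -21 - 15 = -36)
(g(-3, 1)*A)*(-24) = ((2*(-3))*(-36))*(-24) = -6*(-36)*(-24) = 216*(-24) = -5184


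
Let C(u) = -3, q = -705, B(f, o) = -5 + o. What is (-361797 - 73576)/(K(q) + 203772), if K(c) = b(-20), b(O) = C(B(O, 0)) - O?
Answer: -435373/203789 ≈ -2.1364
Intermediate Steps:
b(O) = -3 - O
K(c) = 17 (K(c) = -3 - 1*(-20) = -3 + 20 = 17)
(-361797 - 73576)/(K(q) + 203772) = (-361797 - 73576)/(17 + 203772) = -435373/203789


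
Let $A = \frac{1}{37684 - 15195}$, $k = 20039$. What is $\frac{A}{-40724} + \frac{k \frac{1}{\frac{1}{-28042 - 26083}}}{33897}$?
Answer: $- \frac{993332232027775397}{31044297494292} \approx -31997.0$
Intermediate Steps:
$A = \frac{1}{22489} \approx 4.4466 \cdot 10^{-5}$
$\frac{A}{-40724} + \frac{k \frac{1}{\frac{1}{-28042 - 26083}}}{33897} = \frac{1}{22489 \left(-40724\right)} + \frac{20039 \frac{1}{\frac{1}{-28042 - 26083}}}{33897} = \frac{1}{22489} \left(- \frac{1}{40724}\right) + \frac{20039}{\frac{1}{-54125}} \cdot \frac{1}{33897} = - \frac{1}{915842036} + \frac{20039}{- \frac{1}{54125}} \cdot \frac{1}{33897} = - \frac{1}{915842036} + 20039 \left(-54125\right) \frac{1}{33897} = - \frac{1}{915842036} - \frac{1084610875}{33897} = - \frac{993332232027775397}{31044297494292}$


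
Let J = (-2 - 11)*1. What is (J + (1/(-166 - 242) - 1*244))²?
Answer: 10994990449/166464 ≈ 66050.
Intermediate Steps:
J = -13 (J = -13*1 = -13)
(J + (1/(-166 - 242) - 1*244))² = (-13 + (1/(-166 - 242) - 1*244))² = (-13 + (1/(-408) - 244))² = (-13 + (-1/408 - 244))² = (-13 - 99553/408)² = (-104857/408)² = 10994990449/166464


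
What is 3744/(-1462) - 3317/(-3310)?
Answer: -3771593/2419610 ≈ -1.5588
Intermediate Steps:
3744/(-1462) - 3317/(-3310) = 3744*(-1/1462) - 3317*(-1/3310) = -1872/731 + 3317/3310 = -3771593/2419610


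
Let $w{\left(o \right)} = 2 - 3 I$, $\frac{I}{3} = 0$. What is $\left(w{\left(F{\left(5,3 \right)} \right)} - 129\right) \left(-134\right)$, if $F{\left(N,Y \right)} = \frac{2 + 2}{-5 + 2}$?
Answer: $17018$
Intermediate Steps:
$I = 0$ ($I = 3 \cdot 0 = 0$)
$F{\left(N,Y \right)} = - \frac{4}{3}$ ($F{\left(N,Y \right)} = \frac{4}{-3} = 4 \left(- \frac{1}{3}\right) = - \frac{4}{3}$)
$w{\left(o \right)} = 2$ ($w{\left(o \right)} = 2 - 0 = 2 + 0 = 2$)
$\left(w{\left(F{\left(5,3 \right)} \right)} - 129\right) \left(-134\right) = \left(2 - 129\right) \left(-134\right) = \left(-127\right) \left(-134\right) = 17018$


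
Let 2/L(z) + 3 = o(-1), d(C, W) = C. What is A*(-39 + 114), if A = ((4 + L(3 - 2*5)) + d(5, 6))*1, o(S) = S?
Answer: 1275/2 ≈ 637.50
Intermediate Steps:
L(z) = -½ (L(z) = 2/(-3 - 1) = 2/(-4) = 2*(-¼) = -½)
A = 17/2 (A = ((4 - ½) + 5)*1 = (7/2 + 5)*1 = (17/2)*1 = 17/2 ≈ 8.5000)
A*(-39 + 114) = 17*(-39 + 114)/2 = (17/2)*75 = 1275/2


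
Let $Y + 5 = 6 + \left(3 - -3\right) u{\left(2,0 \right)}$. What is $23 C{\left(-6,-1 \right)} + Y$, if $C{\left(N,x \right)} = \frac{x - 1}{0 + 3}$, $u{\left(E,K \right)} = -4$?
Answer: $- \frac{115}{3} \approx -38.333$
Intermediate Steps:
$C{\left(N,x \right)} = - \frac{1}{3} + \frac{x}{3}$ ($C{\left(N,x \right)} = \frac{-1 + x}{3} = \left(-1 + x\right) \frac{1}{3} = - \frac{1}{3} + \frac{x}{3}$)
$Y = -23$ ($Y = -5 + \left(6 + \left(3 - -3\right) \left(-4\right)\right) = -5 + \left(6 + \left(3 + 3\right) \left(-4\right)\right) = -5 + \left(6 + 6 \left(-4\right)\right) = -5 + \left(6 - 24\right) = -5 - 18 = -23$)
$23 C{\left(-6,-1 \right)} + Y = 23 \left(- \frac{1}{3} + \frac{1}{3} \left(-1\right)\right) - 23 = 23 \left(- \frac{1}{3} - \frac{1}{3}\right) - 23 = 23 \left(- \frac{2}{3}\right) - 23 = - \frac{46}{3} - 23 = - \frac{115}{3}$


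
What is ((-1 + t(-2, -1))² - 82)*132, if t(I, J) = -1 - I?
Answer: -10824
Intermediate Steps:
((-1 + t(-2, -1))² - 82)*132 = ((-1 + (-1 - 1*(-2)))² - 82)*132 = ((-1 + (-1 + 2))² - 82)*132 = ((-1 + 1)² - 82)*132 = (0² - 82)*132 = (0 - 82)*132 = -82*132 = -10824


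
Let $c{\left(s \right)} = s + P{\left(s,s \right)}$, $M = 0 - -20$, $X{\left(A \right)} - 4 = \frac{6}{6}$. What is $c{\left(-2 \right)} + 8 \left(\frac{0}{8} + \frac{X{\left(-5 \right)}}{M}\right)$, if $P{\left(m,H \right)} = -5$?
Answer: $-5$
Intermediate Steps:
$X{\left(A \right)} = 5$ ($X{\left(A \right)} = 4 + \frac{6}{6} = 4 + 6 \cdot \frac{1}{6} = 4 + 1 = 5$)
$M = 20$ ($M = 0 + 20 = 20$)
$c{\left(s \right)} = -5 + s$ ($c{\left(s \right)} = s - 5 = -5 + s$)
$c{\left(-2 \right)} + 8 \left(\frac{0}{8} + \frac{X{\left(-5 \right)}}{M}\right) = \left(-5 - 2\right) + 8 \left(\frac{0}{8} + \frac{5}{20}\right) = -7 + 8 \left(0 \cdot \frac{1}{8} + 5 \cdot \frac{1}{20}\right) = -7 + 8 \left(0 + \frac{1}{4}\right) = -7 + 8 \cdot \frac{1}{4} = -7 + 2 = -5$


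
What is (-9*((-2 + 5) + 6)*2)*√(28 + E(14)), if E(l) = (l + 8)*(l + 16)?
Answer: -648*√43 ≈ -4249.2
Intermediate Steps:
E(l) = (8 + l)*(16 + l)
(-9*((-2 + 5) + 6)*2)*√(28 + E(14)) = (-9*((-2 + 5) + 6)*2)*√(28 + (128 + 14² + 24*14)) = (-9*(3 + 6)*2)*√(28 + (128 + 196 + 336)) = (-9*9*2)*√(28 + 660) = (-81*2)*√688 = (-1*162)*(4*√43) = -648*√43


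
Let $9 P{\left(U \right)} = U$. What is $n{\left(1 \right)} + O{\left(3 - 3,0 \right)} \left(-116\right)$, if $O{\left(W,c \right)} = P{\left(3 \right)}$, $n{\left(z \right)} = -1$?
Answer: $- \frac{119}{3} \approx -39.667$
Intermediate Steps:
$P{\left(U \right)} = \frac{U}{9}$
$O{\left(W,c \right)} = \frac{1}{3}$ ($O{\left(W,c \right)} = \frac{1}{9} \cdot 3 = \frac{1}{3}$)
$n{\left(1 \right)} + O{\left(3 - 3,0 \right)} \left(-116\right) = -1 + \frac{1}{3} \left(-116\right) = -1 - \frac{116}{3} = - \frac{119}{3}$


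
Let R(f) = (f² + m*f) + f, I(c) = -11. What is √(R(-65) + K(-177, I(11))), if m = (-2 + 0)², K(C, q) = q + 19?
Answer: 2*√977 ≈ 62.514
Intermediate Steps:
K(C, q) = 19 + q
m = 4 (m = (-2)² = 4)
R(f) = f² + 5*f (R(f) = (f² + 4*f) + f = f² + 5*f)
√(R(-65) + K(-177, I(11))) = √(-65*(5 - 65) + (19 - 11)) = √(-65*(-60) + 8) = √(3900 + 8) = √3908 = 2*√977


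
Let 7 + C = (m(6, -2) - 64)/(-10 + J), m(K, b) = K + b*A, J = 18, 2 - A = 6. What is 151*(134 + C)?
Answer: 72933/4 ≈ 18233.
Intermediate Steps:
A = -4 (A = 2 - 1*6 = 2 - 6 = -4)
m(K, b) = K - 4*b (m(K, b) = K + b*(-4) = K - 4*b)
C = -53/4 (C = -7 + ((6 - 4*(-2)) - 64)/(-10 + 18) = -7 + ((6 + 8) - 64)/8 = -7 + (14 - 64)*(⅛) = -7 - 50*⅛ = -7 - 25/4 = -53/4 ≈ -13.250)
151*(134 + C) = 151*(134 - 53/4) = 151*(483/4) = 72933/4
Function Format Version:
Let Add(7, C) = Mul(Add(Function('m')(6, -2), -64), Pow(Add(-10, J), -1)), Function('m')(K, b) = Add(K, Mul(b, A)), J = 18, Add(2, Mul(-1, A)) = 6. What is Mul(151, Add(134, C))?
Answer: Rational(72933, 4) ≈ 18233.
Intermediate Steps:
A = -4 (A = Add(2, Mul(-1, 6)) = Add(2, -6) = -4)
Function('m')(K, b) = Add(K, Mul(-4, b)) (Function('m')(K, b) = Add(K, Mul(b, -4)) = Add(K, Mul(-4, b)))
C = Rational(-53, 4) (C = Add(-7, Mul(Add(Add(6, Mul(-4, -2)), -64), Pow(Add(-10, 18), -1))) = Add(-7, Mul(Add(Add(6, 8), -64), Pow(8, -1))) = Add(-7, Mul(Add(14, -64), Rational(1, 8))) = Add(-7, Mul(-50, Rational(1, 8))) = Add(-7, Rational(-25, 4)) = Rational(-53, 4) ≈ -13.250)
Mul(151, Add(134, C)) = Mul(151, Add(134, Rational(-53, 4))) = Mul(151, Rational(483, 4)) = Rational(72933, 4)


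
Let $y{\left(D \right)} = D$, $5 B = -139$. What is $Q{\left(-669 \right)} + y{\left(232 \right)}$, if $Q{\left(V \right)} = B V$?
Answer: $\frac{94151}{5} \approx 18830.0$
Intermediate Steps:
$B = - \frac{139}{5}$ ($B = \frac{1}{5} \left(-139\right) = - \frac{139}{5} \approx -27.8$)
$Q{\left(V \right)} = - \frac{139 V}{5}$
$Q{\left(-669 \right)} + y{\left(232 \right)} = \left(- \frac{139}{5}\right) \left(-669\right) + 232 = \frac{92991}{5} + 232 = \frac{94151}{5}$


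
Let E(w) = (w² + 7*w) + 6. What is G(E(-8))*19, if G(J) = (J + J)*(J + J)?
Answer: 14896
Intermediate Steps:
E(w) = 6 + w² + 7*w
G(J) = 4*J² (G(J) = (2*J)*(2*J) = 4*J²)
G(E(-8))*19 = (4*(6 + (-8)² + 7*(-8))²)*19 = (4*(6 + 64 - 56)²)*19 = (4*14²)*19 = (4*196)*19 = 784*19 = 14896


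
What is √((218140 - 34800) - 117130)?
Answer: √66210 ≈ 257.31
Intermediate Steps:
√((218140 - 34800) - 117130) = √(183340 - 117130) = √66210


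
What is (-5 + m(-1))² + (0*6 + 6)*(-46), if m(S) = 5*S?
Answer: -176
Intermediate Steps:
(-5 + m(-1))² + (0*6 + 6)*(-46) = (-5 + 5*(-1))² + (0*6 + 6)*(-46) = (-5 - 5)² + (0 + 6)*(-46) = (-10)² + 6*(-46) = 100 - 276 = -176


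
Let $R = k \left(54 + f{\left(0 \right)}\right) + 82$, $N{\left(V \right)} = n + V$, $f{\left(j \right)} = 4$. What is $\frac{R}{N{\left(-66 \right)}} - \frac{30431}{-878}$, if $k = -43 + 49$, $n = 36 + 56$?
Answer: $\frac{584373}{11414} \approx 51.198$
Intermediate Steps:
$n = 92$
$k = 6$
$N{\left(V \right)} = 92 + V$
$R = 430$ ($R = 6 \left(54 + 4\right) + 82 = 6 \cdot 58 + 82 = 348 + 82 = 430$)
$\frac{R}{N{\left(-66 \right)}} - \frac{30431}{-878} = \frac{430}{92 - 66} - \frac{30431}{-878} = \frac{430}{26} - - \frac{30431}{878} = 430 \cdot \frac{1}{26} + \frac{30431}{878} = \frac{215}{13} + \frac{30431}{878} = \frac{584373}{11414}$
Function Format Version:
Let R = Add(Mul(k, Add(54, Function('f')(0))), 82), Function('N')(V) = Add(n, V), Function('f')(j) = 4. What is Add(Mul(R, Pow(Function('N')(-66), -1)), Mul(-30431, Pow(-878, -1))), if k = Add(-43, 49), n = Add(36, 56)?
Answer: Rational(584373, 11414) ≈ 51.198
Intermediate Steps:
n = 92
k = 6
Function('N')(V) = Add(92, V)
R = 430 (R = Add(Mul(6, Add(54, 4)), 82) = Add(Mul(6, 58), 82) = Add(348, 82) = 430)
Add(Mul(R, Pow(Function('N')(-66), -1)), Mul(-30431, Pow(-878, -1))) = Add(Mul(430, Pow(Add(92, -66), -1)), Mul(-30431, Pow(-878, -1))) = Add(Mul(430, Pow(26, -1)), Mul(-30431, Rational(-1, 878))) = Add(Mul(430, Rational(1, 26)), Rational(30431, 878)) = Add(Rational(215, 13), Rational(30431, 878)) = Rational(584373, 11414)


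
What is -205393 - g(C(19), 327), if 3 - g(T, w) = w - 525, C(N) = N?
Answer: -205594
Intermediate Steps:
g(T, w) = 528 - w (g(T, w) = 3 - (w - 525) = 3 - (-525 + w) = 3 + (525 - w) = 528 - w)
-205393 - g(C(19), 327) = -205393 - (528 - 1*327) = -205393 - (528 - 327) = -205393 - 1*201 = -205393 - 201 = -205594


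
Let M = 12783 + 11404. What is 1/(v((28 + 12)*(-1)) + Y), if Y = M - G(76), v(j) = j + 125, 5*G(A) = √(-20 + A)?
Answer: 75850/1841031193 + 5*√14/7364124772 ≈ 4.1202e-5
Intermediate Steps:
G(A) = √(-20 + A)/5
M = 24187
v(j) = 125 + j
Y = 24187 - 2*√14/5 (Y = 24187 - √(-20 + 76)/5 = 24187 - √56/5 = 24187 - 2*√14/5 ≈ 24186.)
1/(v((28 + 12)*(-1)) + Y) = 1/((125 + (28 + 12)*(-1)) + (24187 - 2*√14/5)) = 1/((125 + 40*(-1)) + (24187 - 2*√14/5)) = 1/((125 - 40) + (24187 - 2*√14/5)) = 1/(85 + (24187 - 2*√14/5)) = 1/(24272 - 2*√14/5)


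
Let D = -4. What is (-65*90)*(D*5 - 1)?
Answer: 122850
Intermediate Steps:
(-65*90)*(D*5 - 1) = (-65*90)*(-4*5 - 1) = -5850*(-20 - 1) = -5850*(-21) = 122850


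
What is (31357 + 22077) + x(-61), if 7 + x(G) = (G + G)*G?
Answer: 60869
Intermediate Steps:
x(G) = -7 + 2*G² (x(G) = -7 + (G + G)*G = -7 + (2*G)*G = -7 + 2*G²)
(31357 + 22077) + x(-61) = (31357 + 22077) + (-7 + 2*(-61)²) = 53434 + (-7 + 2*3721) = 53434 + (-7 + 7442) = 53434 + 7435 = 60869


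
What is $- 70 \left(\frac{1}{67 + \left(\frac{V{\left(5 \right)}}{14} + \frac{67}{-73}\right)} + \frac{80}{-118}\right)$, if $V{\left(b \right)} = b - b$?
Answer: $\frac{6602855}{142308} \approx 46.398$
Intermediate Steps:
$V{\left(b \right)} = 0$
$- 70 \left(\frac{1}{67 + \left(\frac{V{\left(5 \right)}}{14} + \frac{67}{-73}\right)} + \frac{80}{-118}\right) = - 70 \left(\frac{1}{67 + \left(\frac{0}{14} + \frac{67}{-73}\right)} + \frac{80}{-118}\right) = - 70 \left(\frac{1}{67 + \left(0 \cdot \frac{1}{14} + 67 \left(- \frac{1}{73}\right)\right)} + 80 \left(- \frac{1}{118}\right)\right) = - 70 \left(\frac{1}{67 + \left(0 - \frac{67}{73}\right)} - \frac{40}{59}\right) = - 70 \left(\frac{1}{67 - \frac{67}{73}} - \frac{40}{59}\right) = - 70 \left(\frac{1}{\frac{4824}{73}} - \frac{40}{59}\right) = - 70 \left(\frac{73}{4824} - \frac{40}{59}\right) = \left(-70\right) \left(- \frac{188653}{284616}\right) = \frac{6602855}{142308}$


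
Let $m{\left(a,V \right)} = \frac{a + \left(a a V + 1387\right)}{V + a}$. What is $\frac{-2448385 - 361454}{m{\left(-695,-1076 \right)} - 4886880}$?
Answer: $\frac{236963089}{387377632} \approx 0.61171$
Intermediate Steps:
$m{\left(a,V \right)} = \frac{1387 + a + V a^{2}}{V + a}$ ($m{\left(a,V \right)} = \frac{a + \left(a^{2} V + 1387\right)}{V + a} = \frac{a + \left(V a^{2} + 1387\right)}{V + a} = \frac{a + \left(1387 + V a^{2}\right)}{V + a} = \frac{1387 + a + V a^{2}}{V + a}$)
$\frac{-2448385 - 361454}{m{\left(-695,-1076 \right)} - 4886880} = \frac{-2448385 - 361454}{\frac{1387 - 695 - 1076 \left(-695\right)^{2}}{-1076 - 695} - 4886880} = - \frac{2809839}{\frac{1387 - 695 - 519734900}{-1771} - 4886880} = - \frac{2809839}{- \frac{1387 - 695 - 519734900}{1771} - 4886880} = - \frac{2809839}{\left(- \frac{1}{1771}\right) \left(-519734208\right) - 4886880} = - \frac{2809839}{\frac{74247744}{253} - 4886880} = - \frac{2809839}{- \frac{1162132896}{253}} = \left(-2809839\right) \left(- \frac{253}{1162132896}\right) = \frac{236963089}{387377632}$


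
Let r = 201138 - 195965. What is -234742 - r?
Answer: -239915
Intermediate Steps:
r = 5173
-234742 - r = -234742 - 1*5173 = -234742 - 5173 = -239915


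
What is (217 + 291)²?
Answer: 258064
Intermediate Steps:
(217 + 291)² = 508² = 258064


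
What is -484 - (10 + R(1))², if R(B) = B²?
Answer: -605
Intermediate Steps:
-484 - (10 + R(1))² = -484 - (10 + 1²)² = -484 - (10 + 1)² = -484 - 1*11² = -484 - 1*121 = -484 - 121 = -605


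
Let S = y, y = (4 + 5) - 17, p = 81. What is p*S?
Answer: -648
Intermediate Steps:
y = -8 (y = 9 - 17 = -8)
S = -8
p*S = 81*(-8) = -648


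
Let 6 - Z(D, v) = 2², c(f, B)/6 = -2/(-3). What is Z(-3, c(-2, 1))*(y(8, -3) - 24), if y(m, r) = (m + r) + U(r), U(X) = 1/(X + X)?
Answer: -115/3 ≈ -38.333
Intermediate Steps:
U(X) = 1/(2*X)
c(f, B) = 4 (c(f, B) = 6*(-2/(-3)) = 6*(-2*(-⅓)) = 6*(⅔) = 4)
y(m, r) = m + r + 1/(2*r) (y(m, r) = (m + r) + 1/(2*r) = m + r + 1/(2*r))
Z(D, v) = 2 (Z(D, v) = 6 - 1*2² = 6 - 1*4 = 6 - 4 = 2)
Z(-3, c(-2, 1))*(y(8, -3) - 24) = 2*((8 - 3 + (½)/(-3)) - 24) = 2*((8 - 3 + (½)*(-⅓)) - 24) = 2*((8 - 3 - ⅙) - 24) = 2*(29/6 - 24) = 2*(-115/6) = -115/3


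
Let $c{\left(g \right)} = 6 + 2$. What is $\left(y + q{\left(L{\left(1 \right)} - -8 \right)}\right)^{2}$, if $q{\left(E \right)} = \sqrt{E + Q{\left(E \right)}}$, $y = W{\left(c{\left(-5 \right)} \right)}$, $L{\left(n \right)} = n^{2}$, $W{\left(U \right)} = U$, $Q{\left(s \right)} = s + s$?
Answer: $91 + 48 \sqrt{3} \approx 174.14$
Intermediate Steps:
$c{\left(g \right)} = 8$
$Q{\left(s \right)} = 2 s$
$y = 8$
$q{\left(E \right)} = \sqrt{3} \sqrt{E}$ ($q{\left(E \right)} = \sqrt{E + 2 E} = \sqrt{3 E} = \sqrt{3} \sqrt{E}$)
$\left(y + q{\left(L{\left(1 \right)} - -8 \right)}\right)^{2} = \left(8 + \sqrt{3} \sqrt{1^{2} - -8}\right)^{2} = \left(8 + \sqrt{3} \sqrt{1 + 8}\right)^{2} = \left(8 + \sqrt{3} \sqrt{9}\right)^{2} = \left(8 + \sqrt{3} \cdot 3\right)^{2} = \left(8 + 3 \sqrt{3}\right)^{2}$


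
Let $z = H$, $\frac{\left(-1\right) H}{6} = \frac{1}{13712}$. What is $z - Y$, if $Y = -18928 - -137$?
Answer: $\frac{128831093}{6856} \approx 18791.0$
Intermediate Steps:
$H = - \frac{3}{6856}$ ($H = - \frac{6}{13712} = \left(-6\right) \frac{1}{13712} = - \frac{3}{6856} \approx -0.00043757$)
$z = - \frac{3}{6856} \approx -0.00043757$
$Y = -18791$ ($Y = -18928 + 137 = -18791$)
$z - Y = - \frac{3}{6856} - -18791 = - \frac{3}{6856} + 18791 = \frac{128831093}{6856}$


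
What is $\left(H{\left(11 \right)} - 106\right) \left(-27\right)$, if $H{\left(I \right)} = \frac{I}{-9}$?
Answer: $2895$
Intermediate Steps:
$H{\left(I \right)} = - \frac{I}{9}$ ($H{\left(I \right)} = I \left(- \frac{1}{9}\right) = - \frac{I}{9}$)
$\left(H{\left(11 \right)} - 106\right) \left(-27\right) = \left(\left(- \frac{1}{9}\right) 11 - 106\right) \left(-27\right) = \left(- \frac{11}{9} - 106\right) \left(-27\right) = \left(- \frac{965}{9}\right) \left(-27\right) = 2895$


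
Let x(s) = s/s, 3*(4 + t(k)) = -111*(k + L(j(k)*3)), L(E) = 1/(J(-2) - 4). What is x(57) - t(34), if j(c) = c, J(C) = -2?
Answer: 7541/6 ≈ 1256.8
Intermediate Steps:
L(E) = -⅙ (L(E) = 1/(-2 - 4) = 1/(-6) = -⅙)
t(k) = 13/6 - 37*k (t(k) = -4 + (-111*(k - ⅙))/3 = -4 + (-111*(-⅙ + k))/3 = -4 + (37/2 - 111*k)/3 = -4 + (37/6 - 37*k) = 13/6 - 37*k)
x(s) = 1
x(57) - t(34) = 1 - (13/6 - 37*34) = 1 - (13/6 - 1258) = 1 - 1*(-7535/6) = 1 + 7535/6 = 7541/6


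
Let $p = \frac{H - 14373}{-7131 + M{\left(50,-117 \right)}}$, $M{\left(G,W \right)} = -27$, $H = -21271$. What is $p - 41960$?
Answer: $- \frac{150157018}{3579} \approx -41955.0$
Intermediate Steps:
$p = \frac{17822}{3579}$ ($p = \frac{-21271 - 14373}{-7131 - 27} = - \frac{35644}{-7158} = \left(-35644\right) \left(- \frac{1}{7158}\right) = \frac{17822}{3579} \approx 4.9796$)
$p - 41960 = \frac{17822}{3579} - 41960 = - \frac{150157018}{3579}$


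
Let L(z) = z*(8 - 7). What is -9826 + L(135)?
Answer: -9691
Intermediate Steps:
L(z) = z (L(z) = z*1 = z)
-9826 + L(135) = -9826 + 135 = -9691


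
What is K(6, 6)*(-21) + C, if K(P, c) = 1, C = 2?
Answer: -19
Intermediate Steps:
K(6, 6)*(-21) + C = 1*(-21) + 2 = -21 + 2 = -19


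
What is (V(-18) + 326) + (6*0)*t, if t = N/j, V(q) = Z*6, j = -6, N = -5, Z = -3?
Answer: 308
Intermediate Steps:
V(q) = -18 (V(q) = -3*6 = -18)
t = ⅚ (t = -5/(-6) = -5*(-⅙) = ⅚ ≈ 0.83333)
(V(-18) + 326) + (6*0)*t = (-18 + 326) + (6*0)*(⅚) = 308 + 0*(⅚) = 308 + 0 = 308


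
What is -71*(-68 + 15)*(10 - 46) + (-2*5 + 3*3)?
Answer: -135469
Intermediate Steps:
-71*(-68 + 15)*(10 - 46) + (-2*5 + 3*3) = -(-3763)*(-36) + (-10 + 9) = -71*1908 - 1 = -135468 - 1 = -135469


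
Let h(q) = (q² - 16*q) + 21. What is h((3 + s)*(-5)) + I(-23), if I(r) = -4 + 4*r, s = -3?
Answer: -75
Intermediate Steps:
h(q) = 21 + q² - 16*q
h((3 + s)*(-5)) + I(-23) = (21 + ((3 - 3)*(-5))² - 16*(3 - 3)*(-5)) + (-4 + 4*(-23)) = (21 + (0*(-5))² - 0*(-5)) + (-4 - 92) = (21 + 0² - 16*0) - 96 = (21 + 0 + 0) - 96 = 21 - 96 = -75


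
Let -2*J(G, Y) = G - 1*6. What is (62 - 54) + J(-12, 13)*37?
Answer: 341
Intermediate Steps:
J(G, Y) = 3 - G/2 (J(G, Y) = -(G - 1*6)/2 = -(G - 6)/2 = -(-6 + G)/2 = 3 - G/2)
(62 - 54) + J(-12, 13)*37 = (62 - 54) + (3 - ½*(-12))*37 = 8 + (3 + 6)*37 = 8 + 9*37 = 8 + 333 = 341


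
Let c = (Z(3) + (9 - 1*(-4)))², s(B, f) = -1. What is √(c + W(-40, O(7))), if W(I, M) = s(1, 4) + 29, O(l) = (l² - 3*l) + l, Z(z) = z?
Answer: 2*√71 ≈ 16.852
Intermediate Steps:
O(l) = l² - 2*l
W(I, M) = 28 (W(I, M) = -1 + 29 = 28)
c = 256 (c = (3 + (9 - 1*(-4)))² = (3 + (9 + 4))² = (3 + 13)² = 16² = 256)
√(c + W(-40, O(7))) = √(256 + 28) = √284 = 2*√71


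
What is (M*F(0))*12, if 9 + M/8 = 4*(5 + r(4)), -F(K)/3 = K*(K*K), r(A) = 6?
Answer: 0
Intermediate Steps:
F(K) = -3*K³ (F(K) = -3*K*K*K = -3*K*K² = -3*K³)
M = 280 (M = -72 + 8*(4*(5 + 6)) = -72 + 8*(4*11) = -72 + 8*44 = -72 + 352 = 280)
(M*F(0))*12 = (280*(-3*0³))*12 = (280*(-3*0))*12 = (280*0)*12 = 0*12 = 0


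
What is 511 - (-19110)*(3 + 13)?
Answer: 306271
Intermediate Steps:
511 - (-19110)*(3 + 13) = 511 - (-19110)*16 = 511 - 1365*(-224) = 511 + 305760 = 306271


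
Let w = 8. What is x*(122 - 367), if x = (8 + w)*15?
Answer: -58800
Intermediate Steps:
x = 240 (x = (8 + 8)*15 = 16*15 = 240)
x*(122 - 367) = 240*(122 - 367) = 240*(-245) = -58800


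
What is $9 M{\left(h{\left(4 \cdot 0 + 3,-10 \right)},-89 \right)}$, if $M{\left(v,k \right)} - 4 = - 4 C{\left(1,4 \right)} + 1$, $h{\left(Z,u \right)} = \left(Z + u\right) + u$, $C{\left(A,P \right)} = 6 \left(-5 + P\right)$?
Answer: $261$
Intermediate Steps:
$C{\left(A,P \right)} = -30 + 6 P$
$h{\left(Z,u \right)} = Z + 2 u$
$M{\left(v,k \right)} = 29$ ($M{\left(v,k \right)} = 4 - \left(-1 + 4 \left(-30 + 6 \cdot 4\right)\right) = 4 - \left(-1 + 4 \left(-30 + 24\right)\right) = 4 + \left(\left(-4\right) \left(-6\right) + 1\right) = 4 + \left(24 + 1\right) = 4 + 25 = 29$)
$9 M{\left(h{\left(4 \cdot 0 + 3,-10 \right)},-89 \right)} = 9 \cdot 29 = 261$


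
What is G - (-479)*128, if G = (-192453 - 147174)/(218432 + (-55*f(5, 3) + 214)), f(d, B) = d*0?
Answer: 4468427975/72882 ≈ 61310.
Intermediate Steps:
f(d, B) = 0
G = -113209/72882 (G = (-192453 - 147174)/(218432 + (-55*0 + 214)) = -339627/(218432 + (0 + 214)) = -339627/(218432 + 214) = -339627/218646 = -339627*1/218646 = -113209/72882 ≈ -1.5533)
G - (-479)*128 = -113209/72882 - (-479)*128 = -113209/72882 - 1*(-61312) = -113209/72882 + 61312 = 4468427975/72882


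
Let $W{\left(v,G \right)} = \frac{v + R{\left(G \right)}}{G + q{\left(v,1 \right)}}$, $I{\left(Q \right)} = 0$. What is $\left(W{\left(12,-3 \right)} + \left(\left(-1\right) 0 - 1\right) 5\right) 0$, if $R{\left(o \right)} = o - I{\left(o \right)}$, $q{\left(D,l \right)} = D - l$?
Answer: $0$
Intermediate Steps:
$R{\left(o \right)} = o$ ($R{\left(o \right)} = o - 0 = o + 0 = o$)
$W{\left(v,G \right)} = \frac{G + v}{-1 + G + v}$ ($W{\left(v,G \right)} = \frac{v + G}{G + \left(v - 1\right)} = \frac{G + v}{G + \left(v - 1\right)} = \frac{G + v}{G + \left(-1 + v\right)} = \frac{G + v}{-1 + G + v}$)
$\left(W{\left(12,-3 \right)} + \left(\left(-1\right) 0 - 1\right) 5\right) 0 = \left(\frac{-3 + 12}{-1 - 3 + 12} + \left(\left(-1\right) 0 - 1\right) 5\right) 0 = \left(\frac{1}{8} \cdot 9 + \left(0 - 1\right) 5\right) 0 = \left(\frac{1}{8} \cdot 9 - 5\right) 0 = \left(\frac{9}{8} - 5\right) 0 = \left(- \frac{31}{8}\right) 0 = 0$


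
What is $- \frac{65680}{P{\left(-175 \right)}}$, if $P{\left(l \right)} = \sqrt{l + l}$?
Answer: $\frac{6568 i \sqrt{14}}{7} \approx 3510.7 i$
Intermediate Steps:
$P{\left(l \right)} = \sqrt{2} \sqrt{l}$ ($P{\left(l \right)} = \sqrt{2 l} = \sqrt{2} \sqrt{l}$)
$- \frac{65680}{P{\left(-175 \right)}} = - \frac{65680}{\sqrt{2} \sqrt{-175}} = - \frac{65680}{\sqrt{2} \cdot 5 i \sqrt{7}} = - \frac{65680}{5 i \sqrt{14}} = - 65680 \left(- \frac{i \sqrt{14}}{70}\right) = \frac{6568 i \sqrt{14}}{7}$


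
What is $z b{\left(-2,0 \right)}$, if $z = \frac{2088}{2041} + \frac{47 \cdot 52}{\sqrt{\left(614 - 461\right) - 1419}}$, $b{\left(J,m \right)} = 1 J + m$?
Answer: $- \frac{4176}{2041} + \frac{2444 i \sqrt{1266}}{633} \approx -2.0461 + 137.38 i$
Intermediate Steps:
$b{\left(J,m \right)} = J + m$
$z = \frac{2088}{2041} - \frac{1222 i \sqrt{1266}}{633}$ ($z = 2088 \cdot \frac{1}{2041} + \frac{2444}{\sqrt{153 - 1419}} = \frac{2088}{2041} + \frac{2444}{\sqrt{-1266}} = \frac{2088}{2041} + \frac{2444}{i \sqrt{1266}} = \frac{2088}{2041} + 2444 \left(- \frac{i \sqrt{1266}}{1266}\right) = \frac{2088}{2041} - \frac{1222 i \sqrt{1266}}{633} \approx 1.023 - 68.689 i$)
$z b{\left(-2,0 \right)} = \left(\frac{2088}{2041} - \frac{1222 i \sqrt{1266}}{633}\right) \left(-2 + 0\right) = \left(\frac{2088}{2041} - \frac{1222 i \sqrt{1266}}{633}\right) \left(-2\right) = - \frac{4176}{2041} + \frac{2444 i \sqrt{1266}}{633}$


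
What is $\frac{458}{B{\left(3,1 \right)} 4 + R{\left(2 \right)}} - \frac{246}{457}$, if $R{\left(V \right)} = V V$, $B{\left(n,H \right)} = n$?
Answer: $\frac{102685}{3656} \approx 28.087$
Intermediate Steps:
$R{\left(V \right)} = V^{2}$
$\frac{458}{B{\left(3,1 \right)} 4 + R{\left(2 \right)}} - \frac{246}{457} = \frac{458}{3 \cdot 4 + 2^{2}} - \frac{246}{457} = \frac{458}{12 + 4} - \frac{246}{457} = \frac{458}{16} - \frac{246}{457} = 458 \cdot \frac{1}{16} - \frac{246}{457} = \frac{229}{8} - \frac{246}{457} = \frac{102685}{3656}$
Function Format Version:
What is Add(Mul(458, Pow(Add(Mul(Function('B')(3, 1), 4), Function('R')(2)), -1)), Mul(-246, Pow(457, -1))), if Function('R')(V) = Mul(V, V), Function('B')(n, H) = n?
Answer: Rational(102685, 3656) ≈ 28.087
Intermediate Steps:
Function('R')(V) = Pow(V, 2)
Add(Mul(458, Pow(Add(Mul(Function('B')(3, 1), 4), Function('R')(2)), -1)), Mul(-246, Pow(457, -1))) = Add(Mul(458, Pow(Add(Mul(3, 4), Pow(2, 2)), -1)), Mul(-246, Pow(457, -1))) = Add(Mul(458, Pow(Add(12, 4), -1)), Mul(-246, Rational(1, 457))) = Add(Mul(458, Pow(16, -1)), Rational(-246, 457)) = Add(Mul(458, Rational(1, 16)), Rational(-246, 457)) = Add(Rational(229, 8), Rational(-246, 457)) = Rational(102685, 3656)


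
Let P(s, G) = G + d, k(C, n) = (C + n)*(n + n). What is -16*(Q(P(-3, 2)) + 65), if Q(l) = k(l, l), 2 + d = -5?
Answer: -2640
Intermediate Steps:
d = -7 (d = -2 - 5 = -7)
k(C, n) = 2*n*(C + n) (k(C, n) = (C + n)*(2*n) = 2*n*(C + n))
P(s, G) = -7 + G (P(s, G) = G - 7 = -7 + G)
Q(l) = 4*l**2 (Q(l) = 2*l*(l + l) = 2*l*(2*l) = 4*l**2)
-16*(Q(P(-3, 2)) + 65) = -16*(4*(-7 + 2)**2 + 65) = -16*(4*(-5)**2 + 65) = -16*(4*25 + 65) = -16*(100 + 65) = -16*165 = -2640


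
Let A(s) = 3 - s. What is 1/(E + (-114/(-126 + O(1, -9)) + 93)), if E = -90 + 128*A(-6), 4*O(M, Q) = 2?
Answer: 251/290133 ≈ 0.00086512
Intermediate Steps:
O(M, Q) = 1/2 (O(M, Q) = (1/4)*2 = 1/2)
E = 1062 (E = -90 + 128*(3 - 1*(-6)) = -90 + 128*(3 + 6) = -90 + 128*9 = -90 + 1152 = 1062)
1/(E + (-114/(-126 + O(1, -9)) + 93)) = 1/(1062 + (-114/(-126 + 1/2) + 93)) = 1/(1062 + (-114/(-251/2) + 93)) = 1/(1062 + (-114*(-2/251) + 93)) = 1/(1062 + (228/251 + 93)) = 1/(1062 + 23571/251) = 1/(290133/251) = 251/290133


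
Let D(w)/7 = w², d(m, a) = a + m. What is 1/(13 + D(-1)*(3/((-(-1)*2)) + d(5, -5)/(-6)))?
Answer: 2/47 ≈ 0.042553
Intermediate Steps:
D(w) = 7*w²
1/(13 + D(-1)*(3/((-(-1)*2)) + d(5, -5)/(-6))) = 1/(13 + (7*(-1)²)*(3/((-(-1)*2)) + (-5 + 5)/(-6))) = 1/(13 + (7*1)*(3/((-1*(-2))) + 0*(-⅙))) = 1/(13 + 7*(3/2 + 0)) = 1/(13 + 7*(3/2)) = 1/(13 + 21/2) = 1/(47/2) = 2/47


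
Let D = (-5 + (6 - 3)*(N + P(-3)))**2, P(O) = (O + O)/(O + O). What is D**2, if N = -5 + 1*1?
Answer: 38416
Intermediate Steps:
P(O) = 1 (P(O) = (2*O)/((2*O)) = (2*O)*(1/(2*O)) = 1)
N = -4 (N = -5 + 1 = -4)
D = 196 (D = (-5 + (6 - 3)*(-4 + 1))**2 = (-5 + 3*(-3))**2 = (-5 - 9)**2 = (-14)**2 = 196)
D**2 = 196**2 = 38416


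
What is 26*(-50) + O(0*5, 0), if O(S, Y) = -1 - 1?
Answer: -1302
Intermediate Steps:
O(S, Y) = -2
26*(-50) + O(0*5, 0) = 26*(-50) - 2 = -1300 - 2 = -1302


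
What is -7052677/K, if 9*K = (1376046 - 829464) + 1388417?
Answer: -63474093/1934999 ≈ -32.803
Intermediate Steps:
K = 1934999/9 (K = ((1376046 - 829464) + 1388417)/9 = (546582 + 1388417)/9 = (1/9)*1934999 = 1934999/9 ≈ 2.1500e+5)
-7052677/K = -7052677/1934999/9 = -7052677*9/1934999 = -63474093/1934999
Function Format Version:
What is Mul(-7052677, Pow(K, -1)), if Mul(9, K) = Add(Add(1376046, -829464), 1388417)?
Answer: Rational(-63474093, 1934999) ≈ -32.803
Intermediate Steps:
K = Rational(1934999, 9) (K = Mul(Rational(1, 9), Add(Add(1376046, -829464), 1388417)) = Mul(Rational(1, 9), Add(546582, 1388417)) = Mul(Rational(1, 9), 1934999) = Rational(1934999, 9) ≈ 2.1500e+5)
Mul(-7052677, Pow(K, -1)) = Mul(-7052677, Pow(Rational(1934999, 9), -1)) = Mul(-7052677, Rational(9, 1934999)) = Rational(-63474093, 1934999)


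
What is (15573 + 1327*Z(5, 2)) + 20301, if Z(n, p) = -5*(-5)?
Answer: 69049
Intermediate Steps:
Z(n, p) = 25
(15573 + 1327*Z(5, 2)) + 20301 = (15573 + 1327*25) + 20301 = (15573 + 33175) + 20301 = 48748 + 20301 = 69049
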